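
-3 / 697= -0.00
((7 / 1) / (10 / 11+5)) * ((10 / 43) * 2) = 308 / 559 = 0.55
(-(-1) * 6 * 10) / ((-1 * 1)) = -60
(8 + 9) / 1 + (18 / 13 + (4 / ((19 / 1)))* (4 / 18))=40973 / 2223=18.43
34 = 34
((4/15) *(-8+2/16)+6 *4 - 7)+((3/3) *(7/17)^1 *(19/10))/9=2293/153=14.99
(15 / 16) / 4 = 15 / 64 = 0.23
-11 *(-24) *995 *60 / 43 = 15760800 / 43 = 366530.23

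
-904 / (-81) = 904 / 81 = 11.16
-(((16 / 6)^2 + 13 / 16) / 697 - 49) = 4916891 / 100368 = 48.99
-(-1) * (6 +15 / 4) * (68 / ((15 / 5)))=221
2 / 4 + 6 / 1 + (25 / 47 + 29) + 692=68435 / 94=728.03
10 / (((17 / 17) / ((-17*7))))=-1190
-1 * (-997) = 997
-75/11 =-6.82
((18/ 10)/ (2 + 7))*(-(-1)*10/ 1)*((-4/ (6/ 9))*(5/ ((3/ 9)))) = -180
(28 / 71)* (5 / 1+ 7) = 336 / 71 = 4.73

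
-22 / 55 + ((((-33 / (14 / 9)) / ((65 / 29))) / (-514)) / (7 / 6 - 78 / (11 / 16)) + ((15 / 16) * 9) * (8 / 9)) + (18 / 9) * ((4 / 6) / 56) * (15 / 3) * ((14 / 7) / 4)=74452068683 / 10399263420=7.16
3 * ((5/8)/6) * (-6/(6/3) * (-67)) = 62.81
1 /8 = 0.12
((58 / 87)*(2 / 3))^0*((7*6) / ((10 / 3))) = 63 / 5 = 12.60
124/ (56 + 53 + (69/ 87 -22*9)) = -1798/ 1279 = -1.41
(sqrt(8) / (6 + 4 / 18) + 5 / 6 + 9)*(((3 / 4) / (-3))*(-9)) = 81*sqrt(2) / 112 + 177 / 8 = 23.15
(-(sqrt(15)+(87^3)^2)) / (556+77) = -144542067003 / 211 - sqrt(15) / 633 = -685033492.91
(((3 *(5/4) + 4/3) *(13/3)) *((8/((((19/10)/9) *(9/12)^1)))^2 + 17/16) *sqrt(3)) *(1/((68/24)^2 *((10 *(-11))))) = -110.35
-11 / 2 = -5.50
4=4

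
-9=-9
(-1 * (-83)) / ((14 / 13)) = 1079 / 14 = 77.07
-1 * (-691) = 691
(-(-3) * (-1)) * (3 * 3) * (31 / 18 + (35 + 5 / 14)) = -7008 / 7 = -1001.14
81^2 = 6561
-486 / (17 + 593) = -243 / 305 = -0.80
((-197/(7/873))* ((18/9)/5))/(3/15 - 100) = 343962/3493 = 98.47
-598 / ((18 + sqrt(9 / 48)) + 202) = -161920 / 59569 + 184 *sqrt(3) / 59569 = -2.71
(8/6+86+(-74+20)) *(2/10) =20/3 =6.67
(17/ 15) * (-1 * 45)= -51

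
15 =15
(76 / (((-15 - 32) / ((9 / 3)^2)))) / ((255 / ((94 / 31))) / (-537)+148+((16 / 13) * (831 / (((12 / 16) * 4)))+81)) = -353704 / 13847731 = -0.03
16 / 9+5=61 / 9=6.78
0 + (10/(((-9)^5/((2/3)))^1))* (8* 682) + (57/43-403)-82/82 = -3071992465/7617321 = -403.29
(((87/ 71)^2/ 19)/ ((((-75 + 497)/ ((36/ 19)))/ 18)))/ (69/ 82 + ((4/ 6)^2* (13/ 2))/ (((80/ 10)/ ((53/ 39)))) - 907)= -10859032368/ 1539865865579267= -0.00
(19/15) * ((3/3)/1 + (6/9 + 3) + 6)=608/45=13.51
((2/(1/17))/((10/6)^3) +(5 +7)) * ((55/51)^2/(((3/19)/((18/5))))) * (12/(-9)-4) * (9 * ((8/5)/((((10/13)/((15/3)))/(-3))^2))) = -541133543808/36125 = -14979475.26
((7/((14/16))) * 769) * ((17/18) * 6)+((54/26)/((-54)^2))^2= 68719218049/1971216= 34861.33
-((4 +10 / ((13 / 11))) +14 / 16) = -1387 / 104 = -13.34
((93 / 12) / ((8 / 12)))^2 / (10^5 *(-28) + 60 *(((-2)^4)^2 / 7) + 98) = -60543 / 1253373056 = -0.00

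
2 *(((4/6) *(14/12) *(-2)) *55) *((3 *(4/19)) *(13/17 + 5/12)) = -127.67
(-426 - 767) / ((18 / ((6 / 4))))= -1193 / 12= -99.42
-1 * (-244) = 244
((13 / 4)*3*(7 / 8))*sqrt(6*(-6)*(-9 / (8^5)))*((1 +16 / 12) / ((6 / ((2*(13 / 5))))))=24843*sqrt(2) / 20480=1.72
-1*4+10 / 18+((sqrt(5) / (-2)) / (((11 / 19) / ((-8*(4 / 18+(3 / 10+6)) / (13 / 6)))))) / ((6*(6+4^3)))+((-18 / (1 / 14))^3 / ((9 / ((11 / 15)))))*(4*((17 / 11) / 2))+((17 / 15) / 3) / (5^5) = -4030390.53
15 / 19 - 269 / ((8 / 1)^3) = 2569 / 9728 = 0.26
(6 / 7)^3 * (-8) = -1728 / 343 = -5.04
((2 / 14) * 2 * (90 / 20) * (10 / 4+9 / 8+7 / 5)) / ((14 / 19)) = 34371 / 3920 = 8.77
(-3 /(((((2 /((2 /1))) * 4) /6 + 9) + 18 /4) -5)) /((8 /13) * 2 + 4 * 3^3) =-117 /39050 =-0.00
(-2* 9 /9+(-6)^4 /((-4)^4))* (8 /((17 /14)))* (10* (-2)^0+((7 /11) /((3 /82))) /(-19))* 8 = 15629824 /10659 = 1466.35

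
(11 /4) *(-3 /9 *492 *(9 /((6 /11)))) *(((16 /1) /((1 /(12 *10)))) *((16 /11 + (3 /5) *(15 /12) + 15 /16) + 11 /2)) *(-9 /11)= 101024820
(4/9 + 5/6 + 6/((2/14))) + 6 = 887/18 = 49.28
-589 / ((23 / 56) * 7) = -4712 / 23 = -204.87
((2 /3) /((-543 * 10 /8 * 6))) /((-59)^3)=4 /5018435865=0.00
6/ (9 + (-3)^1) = 1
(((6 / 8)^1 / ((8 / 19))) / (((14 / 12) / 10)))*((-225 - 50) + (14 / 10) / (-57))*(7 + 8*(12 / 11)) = -20340129 / 308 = -66039.38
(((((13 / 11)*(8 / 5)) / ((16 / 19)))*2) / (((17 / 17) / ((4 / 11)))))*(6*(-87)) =-852.46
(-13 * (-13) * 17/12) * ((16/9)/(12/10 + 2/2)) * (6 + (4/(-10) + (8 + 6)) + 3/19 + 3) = 24845704/5643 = 4402.92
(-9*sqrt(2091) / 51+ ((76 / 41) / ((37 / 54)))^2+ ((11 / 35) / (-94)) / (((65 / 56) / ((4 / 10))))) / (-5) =0.15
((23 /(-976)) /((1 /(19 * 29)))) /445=-12673 /434320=-0.03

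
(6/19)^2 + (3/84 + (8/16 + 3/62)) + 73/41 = 31659679/12847268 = 2.46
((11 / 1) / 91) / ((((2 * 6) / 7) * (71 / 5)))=55 / 11076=0.00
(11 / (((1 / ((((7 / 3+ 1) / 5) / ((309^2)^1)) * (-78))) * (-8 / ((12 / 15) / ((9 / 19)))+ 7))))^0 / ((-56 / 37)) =-37 / 56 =-0.66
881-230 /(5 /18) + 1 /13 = 690 /13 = 53.08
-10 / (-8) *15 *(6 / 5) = 45 / 2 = 22.50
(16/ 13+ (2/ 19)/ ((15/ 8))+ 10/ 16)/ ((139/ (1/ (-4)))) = -56669/ 16479840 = -0.00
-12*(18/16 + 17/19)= -921/38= -24.24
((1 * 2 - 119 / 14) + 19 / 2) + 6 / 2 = 6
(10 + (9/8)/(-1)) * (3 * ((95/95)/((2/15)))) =3195/16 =199.69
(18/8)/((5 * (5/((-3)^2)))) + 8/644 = 13241/16100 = 0.82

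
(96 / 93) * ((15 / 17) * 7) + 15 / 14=54945 / 7378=7.45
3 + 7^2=52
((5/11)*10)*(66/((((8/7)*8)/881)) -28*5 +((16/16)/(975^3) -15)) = 184028855765657/6525090000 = 28203.27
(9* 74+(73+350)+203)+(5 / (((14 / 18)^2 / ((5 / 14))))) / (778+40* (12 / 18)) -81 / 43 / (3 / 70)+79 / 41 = 3649351693037 / 2919535052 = 1249.98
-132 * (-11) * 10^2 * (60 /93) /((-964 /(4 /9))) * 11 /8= -1331000 /22413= -59.39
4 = 4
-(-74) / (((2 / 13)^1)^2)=6253 / 2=3126.50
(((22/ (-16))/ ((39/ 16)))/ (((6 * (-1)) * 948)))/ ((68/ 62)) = 341/ 3771144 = 0.00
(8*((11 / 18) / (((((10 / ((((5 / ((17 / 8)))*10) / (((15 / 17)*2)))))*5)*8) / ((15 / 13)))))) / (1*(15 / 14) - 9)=-308 / 12987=-0.02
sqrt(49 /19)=7 *sqrt(19) /19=1.61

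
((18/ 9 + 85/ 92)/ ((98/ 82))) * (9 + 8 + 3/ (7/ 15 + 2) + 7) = 10290057/ 166796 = 61.69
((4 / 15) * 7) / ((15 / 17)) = 476 / 225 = 2.12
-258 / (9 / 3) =-86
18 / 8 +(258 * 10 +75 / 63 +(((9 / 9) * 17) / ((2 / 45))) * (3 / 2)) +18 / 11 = 729689 / 231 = 3158.83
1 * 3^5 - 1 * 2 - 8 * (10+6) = 113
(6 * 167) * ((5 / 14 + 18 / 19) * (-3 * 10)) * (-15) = 78231150 / 133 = 588204.14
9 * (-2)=-18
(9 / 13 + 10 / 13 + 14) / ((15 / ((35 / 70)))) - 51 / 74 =-418 / 2405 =-0.17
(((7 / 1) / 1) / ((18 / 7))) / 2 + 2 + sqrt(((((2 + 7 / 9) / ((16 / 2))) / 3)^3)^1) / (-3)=121 / 36 - 125* sqrt(6) / 23328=3.35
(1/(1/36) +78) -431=-317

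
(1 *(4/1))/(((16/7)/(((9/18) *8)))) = 7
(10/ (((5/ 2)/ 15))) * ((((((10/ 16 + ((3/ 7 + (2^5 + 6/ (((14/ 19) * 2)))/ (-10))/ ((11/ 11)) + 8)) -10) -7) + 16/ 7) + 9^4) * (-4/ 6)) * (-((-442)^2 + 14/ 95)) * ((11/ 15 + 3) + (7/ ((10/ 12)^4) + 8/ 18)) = 238667010922047688/ 249375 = 957060695426.76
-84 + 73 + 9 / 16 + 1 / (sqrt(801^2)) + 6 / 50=-3305327 / 320400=-10.32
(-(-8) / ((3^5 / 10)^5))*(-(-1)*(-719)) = -575200000 / 847288609443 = -0.00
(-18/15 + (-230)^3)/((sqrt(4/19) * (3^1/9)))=-91252509 * sqrt(19)/5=-79552093.02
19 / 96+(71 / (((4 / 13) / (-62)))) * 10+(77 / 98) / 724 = -17401257875 / 121632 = -143064.80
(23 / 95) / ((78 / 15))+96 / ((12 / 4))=15831 / 494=32.05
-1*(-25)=25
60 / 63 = 20 / 21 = 0.95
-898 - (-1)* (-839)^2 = 703023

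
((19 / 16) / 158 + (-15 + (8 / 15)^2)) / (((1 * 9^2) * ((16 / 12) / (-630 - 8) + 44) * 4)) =-2668732627 / 2586588422400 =-0.00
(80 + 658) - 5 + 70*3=943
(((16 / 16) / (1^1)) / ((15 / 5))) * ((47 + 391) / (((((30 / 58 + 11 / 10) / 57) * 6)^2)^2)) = 8410838007091250 / 48382841521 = 173839.27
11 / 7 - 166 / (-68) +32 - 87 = -12135 / 238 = -50.99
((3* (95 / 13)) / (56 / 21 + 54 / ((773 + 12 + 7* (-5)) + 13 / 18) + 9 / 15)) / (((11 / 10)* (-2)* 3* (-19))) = 5067375 / 96770531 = 0.05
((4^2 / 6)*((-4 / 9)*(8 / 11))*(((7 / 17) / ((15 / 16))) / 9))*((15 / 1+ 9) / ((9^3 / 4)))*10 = -1835008 / 33126489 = -0.06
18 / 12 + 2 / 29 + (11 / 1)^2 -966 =-48919 / 58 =-843.43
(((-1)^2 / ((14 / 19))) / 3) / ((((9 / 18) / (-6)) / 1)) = -38 / 7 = -5.43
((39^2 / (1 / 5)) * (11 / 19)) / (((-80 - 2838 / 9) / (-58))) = 7277985 / 11267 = 645.96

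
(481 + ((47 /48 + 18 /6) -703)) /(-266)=0.82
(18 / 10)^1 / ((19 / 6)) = 54 / 95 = 0.57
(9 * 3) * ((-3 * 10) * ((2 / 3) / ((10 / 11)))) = -594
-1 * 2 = -2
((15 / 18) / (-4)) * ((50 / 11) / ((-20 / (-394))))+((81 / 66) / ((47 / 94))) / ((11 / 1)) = -53527 / 2904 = -18.43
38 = 38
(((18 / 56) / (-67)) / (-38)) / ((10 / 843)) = 7587 / 712880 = 0.01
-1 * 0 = 0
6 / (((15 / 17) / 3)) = 20.40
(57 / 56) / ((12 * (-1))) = -19 / 224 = -0.08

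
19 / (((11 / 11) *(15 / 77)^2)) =112651 / 225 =500.67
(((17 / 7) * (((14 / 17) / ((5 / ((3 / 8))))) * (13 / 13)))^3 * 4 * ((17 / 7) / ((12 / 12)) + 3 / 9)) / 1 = 261 / 7000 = 0.04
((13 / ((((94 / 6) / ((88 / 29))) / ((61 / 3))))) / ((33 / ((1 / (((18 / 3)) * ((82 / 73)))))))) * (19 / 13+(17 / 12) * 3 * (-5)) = -1527379 / 335298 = -4.56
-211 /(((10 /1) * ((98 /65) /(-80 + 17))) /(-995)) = -24563565 /28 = -877270.18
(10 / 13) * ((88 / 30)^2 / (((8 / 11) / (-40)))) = -42592 / 117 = -364.03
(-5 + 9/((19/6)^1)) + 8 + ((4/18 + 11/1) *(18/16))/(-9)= 4.44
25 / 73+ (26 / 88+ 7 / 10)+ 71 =1161747 / 16060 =72.34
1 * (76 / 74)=38 / 37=1.03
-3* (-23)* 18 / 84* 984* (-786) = -11435626.29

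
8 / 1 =8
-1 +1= 0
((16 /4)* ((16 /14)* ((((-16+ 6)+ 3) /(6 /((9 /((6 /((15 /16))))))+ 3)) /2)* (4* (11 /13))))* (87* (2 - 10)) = 7349760 /1417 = 5186.85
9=9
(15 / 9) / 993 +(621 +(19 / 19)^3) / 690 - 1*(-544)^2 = -101382925162 / 342585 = -295935.10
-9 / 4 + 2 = -1 / 4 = -0.25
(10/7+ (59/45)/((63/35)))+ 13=8594/567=15.16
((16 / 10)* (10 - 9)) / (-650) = -4 / 1625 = -0.00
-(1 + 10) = -11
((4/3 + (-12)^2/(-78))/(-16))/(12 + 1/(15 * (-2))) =25/9334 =0.00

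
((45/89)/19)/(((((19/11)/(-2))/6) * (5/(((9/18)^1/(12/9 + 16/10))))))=-405/64258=-0.01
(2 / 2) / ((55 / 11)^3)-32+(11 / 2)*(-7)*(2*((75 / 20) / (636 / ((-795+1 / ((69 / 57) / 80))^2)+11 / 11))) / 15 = -7206553887949 / 140700834500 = -51.22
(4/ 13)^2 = 16/ 169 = 0.09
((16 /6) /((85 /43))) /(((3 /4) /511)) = 703136 /765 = 919.13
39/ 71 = 0.55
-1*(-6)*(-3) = -18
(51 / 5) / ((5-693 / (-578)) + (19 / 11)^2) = 1188946 / 1070335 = 1.11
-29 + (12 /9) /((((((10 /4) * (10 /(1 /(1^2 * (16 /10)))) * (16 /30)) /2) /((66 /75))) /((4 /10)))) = -7239 /250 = -28.96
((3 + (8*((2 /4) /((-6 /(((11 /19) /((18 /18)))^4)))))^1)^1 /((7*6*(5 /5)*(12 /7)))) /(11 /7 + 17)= 8005249 /3659413680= 0.00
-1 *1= -1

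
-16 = -16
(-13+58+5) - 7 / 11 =543 / 11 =49.36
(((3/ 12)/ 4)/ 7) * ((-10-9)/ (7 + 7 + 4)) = -19/ 2016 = -0.01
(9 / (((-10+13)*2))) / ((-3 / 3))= -3 / 2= -1.50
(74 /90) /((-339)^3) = -37 /1753119855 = -0.00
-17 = -17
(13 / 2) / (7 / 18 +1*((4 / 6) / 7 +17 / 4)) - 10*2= -22222 / 1193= -18.63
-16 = -16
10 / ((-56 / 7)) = -5 / 4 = -1.25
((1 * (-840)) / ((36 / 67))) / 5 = -938 / 3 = -312.67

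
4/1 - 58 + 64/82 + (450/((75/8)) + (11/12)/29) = -74021/14268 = -5.19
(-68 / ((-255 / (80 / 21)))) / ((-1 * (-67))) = 64 / 4221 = 0.02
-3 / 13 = -0.23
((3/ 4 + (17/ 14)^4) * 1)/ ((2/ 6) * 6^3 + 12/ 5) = 561665/ 14290752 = 0.04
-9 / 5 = -1.80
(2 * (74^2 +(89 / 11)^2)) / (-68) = -162.98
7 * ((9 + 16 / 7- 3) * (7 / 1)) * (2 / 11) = 812 / 11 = 73.82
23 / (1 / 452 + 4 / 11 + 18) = 114356 / 91315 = 1.25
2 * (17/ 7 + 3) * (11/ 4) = 29.86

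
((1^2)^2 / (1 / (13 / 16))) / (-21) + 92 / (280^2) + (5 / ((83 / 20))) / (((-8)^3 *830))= -243172519 / 6481171200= -0.04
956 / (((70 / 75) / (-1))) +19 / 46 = -329687 / 322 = -1023.87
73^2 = 5329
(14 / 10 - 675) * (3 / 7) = -10104 / 35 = -288.69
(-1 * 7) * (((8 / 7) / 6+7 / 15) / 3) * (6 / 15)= -46 / 75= -0.61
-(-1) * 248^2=61504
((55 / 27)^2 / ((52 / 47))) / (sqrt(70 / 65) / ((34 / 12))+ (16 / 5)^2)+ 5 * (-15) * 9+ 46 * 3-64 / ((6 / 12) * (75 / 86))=-382844026332161 / 560199485025-1510609375 * sqrt(182) / 1553619905136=-683.42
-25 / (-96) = 25 / 96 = 0.26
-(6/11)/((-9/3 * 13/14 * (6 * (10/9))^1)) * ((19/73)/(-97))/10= -399/50629150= -0.00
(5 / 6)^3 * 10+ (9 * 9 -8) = 8509 / 108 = 78.79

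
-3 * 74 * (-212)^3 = 2115244416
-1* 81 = -81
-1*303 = -303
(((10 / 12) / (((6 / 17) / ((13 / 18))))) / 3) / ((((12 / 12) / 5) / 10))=28.42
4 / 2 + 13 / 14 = 41 / 14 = 2.93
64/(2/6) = 192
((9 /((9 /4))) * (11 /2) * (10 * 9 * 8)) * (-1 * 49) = -776160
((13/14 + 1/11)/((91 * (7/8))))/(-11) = -628/539539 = -0.00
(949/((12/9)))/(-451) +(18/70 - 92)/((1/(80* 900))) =-83414093529/12628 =-6605487.29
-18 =-18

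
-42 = -42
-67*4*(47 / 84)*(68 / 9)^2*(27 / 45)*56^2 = -6523317248 / 405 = -16106956.17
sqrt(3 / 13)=sqrt(39) / 13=0.48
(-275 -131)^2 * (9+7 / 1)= 2637376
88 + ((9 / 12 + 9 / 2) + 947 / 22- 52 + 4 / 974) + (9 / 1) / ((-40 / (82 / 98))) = 883145057 / 10499720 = 84.11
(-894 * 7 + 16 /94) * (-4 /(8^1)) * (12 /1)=1764708 /47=37546.98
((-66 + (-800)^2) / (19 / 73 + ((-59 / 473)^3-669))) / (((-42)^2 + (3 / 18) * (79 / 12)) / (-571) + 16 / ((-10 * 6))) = 338734024247065832880 / 1188640313138734741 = 284.98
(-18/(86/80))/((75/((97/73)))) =-4656/15695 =-0.30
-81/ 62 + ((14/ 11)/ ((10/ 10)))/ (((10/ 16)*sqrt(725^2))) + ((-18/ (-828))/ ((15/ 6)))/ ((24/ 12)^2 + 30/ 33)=-999360338/ 767633625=-1.30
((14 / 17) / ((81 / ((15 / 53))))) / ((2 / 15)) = 175 / 8109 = 0.02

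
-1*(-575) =575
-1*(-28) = 28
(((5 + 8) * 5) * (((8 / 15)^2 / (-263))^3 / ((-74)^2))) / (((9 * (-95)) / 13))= 11075584 / 48508110513491203125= 0.00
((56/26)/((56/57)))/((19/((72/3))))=36/13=2.77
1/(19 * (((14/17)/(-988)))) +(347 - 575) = -2038/7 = -291.14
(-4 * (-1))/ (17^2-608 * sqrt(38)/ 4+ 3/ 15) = -3800 * sqrt(38)/ 4964471-7230/ 4964471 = -0.01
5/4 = 1.25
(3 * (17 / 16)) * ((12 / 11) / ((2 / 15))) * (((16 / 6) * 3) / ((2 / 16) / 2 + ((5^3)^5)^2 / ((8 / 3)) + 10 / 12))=110160 / 184401869773864746094223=0.00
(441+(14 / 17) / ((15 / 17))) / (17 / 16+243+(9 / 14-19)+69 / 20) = 742448 / 384981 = 1.93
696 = 696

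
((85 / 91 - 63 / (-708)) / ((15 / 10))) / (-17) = -21971 / 547638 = -0.04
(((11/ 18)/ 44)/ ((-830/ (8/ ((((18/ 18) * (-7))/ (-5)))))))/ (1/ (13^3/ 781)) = -2197/ 8167698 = -0.00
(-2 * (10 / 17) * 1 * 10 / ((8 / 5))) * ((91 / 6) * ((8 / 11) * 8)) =-364000 / 561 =-648.84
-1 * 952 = -952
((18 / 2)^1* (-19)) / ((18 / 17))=-323 / 2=-161.50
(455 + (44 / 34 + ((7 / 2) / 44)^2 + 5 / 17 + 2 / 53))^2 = 10151109774489035641 / 48683329294336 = 208513.06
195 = 195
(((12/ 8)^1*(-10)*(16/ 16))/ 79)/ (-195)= 1/ 1027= 0.00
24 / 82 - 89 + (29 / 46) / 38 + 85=-264507 / 71668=-3.69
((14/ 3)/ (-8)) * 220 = -385/ 3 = -128.33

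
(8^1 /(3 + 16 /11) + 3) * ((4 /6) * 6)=940 /49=19.18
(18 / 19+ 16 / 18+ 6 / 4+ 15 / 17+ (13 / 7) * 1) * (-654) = -26952539 / 6783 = -3973.54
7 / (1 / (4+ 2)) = 42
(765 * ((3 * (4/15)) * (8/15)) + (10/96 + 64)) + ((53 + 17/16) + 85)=15887/30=529.57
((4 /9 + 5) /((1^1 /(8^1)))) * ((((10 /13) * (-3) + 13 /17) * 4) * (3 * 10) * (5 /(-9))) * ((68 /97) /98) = 1091200 /34047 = 32.05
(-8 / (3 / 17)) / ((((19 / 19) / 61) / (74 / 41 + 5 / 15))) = -2181848 / 369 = -5912.87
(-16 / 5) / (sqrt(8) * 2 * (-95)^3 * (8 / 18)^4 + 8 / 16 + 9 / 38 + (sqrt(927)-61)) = 1994544 / (-1869885 * sqrt(103) + 37561725 + 83405440000 * sqrt(2)) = 0.00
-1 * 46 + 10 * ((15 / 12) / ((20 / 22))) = -129 / 4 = -32.25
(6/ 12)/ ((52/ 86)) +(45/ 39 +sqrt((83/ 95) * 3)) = sqrt(23655)/ 95 +103/ 52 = 3.60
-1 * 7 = -7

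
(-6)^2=36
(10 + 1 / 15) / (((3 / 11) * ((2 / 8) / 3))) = 6644 / 15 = 442.93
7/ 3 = 2.33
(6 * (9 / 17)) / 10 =27 / 85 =0.32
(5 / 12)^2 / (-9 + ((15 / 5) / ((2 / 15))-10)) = 25 / 504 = 0.05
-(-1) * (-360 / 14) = -180 / 7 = -25.71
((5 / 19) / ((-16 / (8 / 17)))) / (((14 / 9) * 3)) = -15 / 9044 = -0.00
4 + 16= 20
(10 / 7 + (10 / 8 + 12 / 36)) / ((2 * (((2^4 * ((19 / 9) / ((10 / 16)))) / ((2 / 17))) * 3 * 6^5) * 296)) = 1265 / 2664516943872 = 0.00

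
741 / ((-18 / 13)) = -3211 / 6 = -535.17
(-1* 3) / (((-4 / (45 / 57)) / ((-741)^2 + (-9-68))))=6176295 / 19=325068.16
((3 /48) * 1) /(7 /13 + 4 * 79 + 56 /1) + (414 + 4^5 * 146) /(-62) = -5808422589 /2402128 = -2418.03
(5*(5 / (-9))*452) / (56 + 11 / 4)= -9040 / 423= -21.37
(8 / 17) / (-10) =-4 / 85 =-0.05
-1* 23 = -23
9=9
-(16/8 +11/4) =-19/4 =-4.75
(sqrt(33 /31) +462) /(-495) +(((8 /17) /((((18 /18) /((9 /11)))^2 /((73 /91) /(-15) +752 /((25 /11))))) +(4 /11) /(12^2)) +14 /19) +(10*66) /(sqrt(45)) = -sqrt(1023) /15345 +44*sqrt(5) +332968982659 /3200897700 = 202.41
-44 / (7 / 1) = -44 / 7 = -6.29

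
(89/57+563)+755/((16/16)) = 75215/57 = 1319.56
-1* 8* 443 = -3544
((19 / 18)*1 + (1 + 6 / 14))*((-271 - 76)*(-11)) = 1194721 / 126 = 9481.91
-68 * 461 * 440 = -13793120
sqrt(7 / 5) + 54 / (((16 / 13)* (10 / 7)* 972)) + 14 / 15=2779 / 2880 + sqrt(35) / 5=2.15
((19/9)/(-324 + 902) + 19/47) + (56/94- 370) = -1919519/5202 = -369.00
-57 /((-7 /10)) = 570 /7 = 81.43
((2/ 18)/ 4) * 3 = 1/ 12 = 0.08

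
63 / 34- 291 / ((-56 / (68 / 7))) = 43593 / 833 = 52.33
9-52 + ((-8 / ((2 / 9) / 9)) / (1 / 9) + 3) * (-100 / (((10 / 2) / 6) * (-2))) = -174823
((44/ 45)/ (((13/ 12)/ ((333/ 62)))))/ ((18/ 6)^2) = 0.54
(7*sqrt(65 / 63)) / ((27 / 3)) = sqrt(455) / 27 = 0.79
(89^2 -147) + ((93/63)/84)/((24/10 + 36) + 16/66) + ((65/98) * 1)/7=7774.10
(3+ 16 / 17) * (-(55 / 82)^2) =-202675 / 114308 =-1.77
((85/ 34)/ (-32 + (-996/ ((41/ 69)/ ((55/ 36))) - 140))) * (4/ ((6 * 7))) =-205/ 2352987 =-0.00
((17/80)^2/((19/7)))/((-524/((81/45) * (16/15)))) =-6069/99560000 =-0.00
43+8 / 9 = 395 / 9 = 43.89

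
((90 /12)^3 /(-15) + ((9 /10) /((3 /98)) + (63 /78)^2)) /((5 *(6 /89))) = 386527 /67600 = 5.72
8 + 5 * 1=13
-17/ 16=-1.06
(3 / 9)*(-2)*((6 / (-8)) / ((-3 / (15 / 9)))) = -5 / 18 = -0.28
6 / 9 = 2 / 3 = 0.67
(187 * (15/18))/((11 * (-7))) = -85/42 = -2.02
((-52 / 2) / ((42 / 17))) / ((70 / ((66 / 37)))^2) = -0.01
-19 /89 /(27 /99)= -209 /267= -0.78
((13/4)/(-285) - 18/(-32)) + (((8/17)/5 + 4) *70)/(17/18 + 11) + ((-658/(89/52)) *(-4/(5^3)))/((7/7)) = 36.85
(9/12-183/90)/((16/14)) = -539/480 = -1.12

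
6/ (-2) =-3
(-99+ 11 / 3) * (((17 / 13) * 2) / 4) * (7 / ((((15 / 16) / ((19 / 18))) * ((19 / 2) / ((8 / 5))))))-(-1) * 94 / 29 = -4668658 / 58725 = -79.50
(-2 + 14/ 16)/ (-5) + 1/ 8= 7/ 20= 0.35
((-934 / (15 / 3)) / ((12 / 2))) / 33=-467 / 495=-0.94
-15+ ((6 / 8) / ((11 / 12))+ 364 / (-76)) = -3965 / 209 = -18.97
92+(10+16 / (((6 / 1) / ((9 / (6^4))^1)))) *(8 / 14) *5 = 22798 / 189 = 120.62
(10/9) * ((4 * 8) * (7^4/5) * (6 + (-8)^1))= -34147.56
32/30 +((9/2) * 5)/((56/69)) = 28.79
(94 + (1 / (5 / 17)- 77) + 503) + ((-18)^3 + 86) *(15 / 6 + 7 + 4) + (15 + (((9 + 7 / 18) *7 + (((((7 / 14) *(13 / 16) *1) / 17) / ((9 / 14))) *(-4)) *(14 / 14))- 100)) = -26202789 / 340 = -77067.03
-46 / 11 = -4.18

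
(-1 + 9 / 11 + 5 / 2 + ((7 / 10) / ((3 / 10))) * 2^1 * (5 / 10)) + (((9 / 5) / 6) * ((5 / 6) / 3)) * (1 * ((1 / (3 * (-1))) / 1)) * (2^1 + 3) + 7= 4559 / 396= 11.51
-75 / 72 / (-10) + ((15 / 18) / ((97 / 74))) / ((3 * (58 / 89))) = 173915 / 405072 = 0.43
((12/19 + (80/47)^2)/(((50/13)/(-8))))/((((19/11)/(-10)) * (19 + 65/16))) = 2710968832/1471293405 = 1.84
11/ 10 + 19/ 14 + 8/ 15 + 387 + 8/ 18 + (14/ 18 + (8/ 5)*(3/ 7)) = 123448/ 315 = 391.90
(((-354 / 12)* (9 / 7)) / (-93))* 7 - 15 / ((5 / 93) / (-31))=536415 / 62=8651.85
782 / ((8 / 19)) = 7429 / 4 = 1857.25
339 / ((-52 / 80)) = -6780 / 13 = -521.54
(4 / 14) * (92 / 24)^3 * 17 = 206839 / 756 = 273.60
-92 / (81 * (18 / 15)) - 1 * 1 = -473 / 243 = -1.95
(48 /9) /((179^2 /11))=176 /96123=0.00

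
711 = 711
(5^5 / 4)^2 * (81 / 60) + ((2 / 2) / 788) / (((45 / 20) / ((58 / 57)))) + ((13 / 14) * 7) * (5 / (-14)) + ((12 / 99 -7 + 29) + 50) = 410397690309239 / 498028608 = 824044.41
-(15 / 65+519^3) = -1817378670 / 13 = -139798359.23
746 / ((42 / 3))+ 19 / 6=2371 / 42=56.45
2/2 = 1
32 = 32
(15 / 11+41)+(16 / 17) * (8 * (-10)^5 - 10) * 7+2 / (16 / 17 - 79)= -1307897042504 / 248149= -5270611.78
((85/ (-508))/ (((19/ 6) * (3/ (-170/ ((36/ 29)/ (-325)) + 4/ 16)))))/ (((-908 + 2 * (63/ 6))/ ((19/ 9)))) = 136192015/ 72996552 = 1.87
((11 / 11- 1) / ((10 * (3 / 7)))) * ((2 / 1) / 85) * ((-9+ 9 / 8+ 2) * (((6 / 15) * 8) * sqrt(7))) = 0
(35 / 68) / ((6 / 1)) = 35 / 408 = 0.09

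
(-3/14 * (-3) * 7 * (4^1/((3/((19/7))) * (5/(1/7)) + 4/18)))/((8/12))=4617/6653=0.69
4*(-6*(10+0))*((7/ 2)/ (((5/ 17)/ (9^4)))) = -18738216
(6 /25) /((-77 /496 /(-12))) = 35712 /1925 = 18.55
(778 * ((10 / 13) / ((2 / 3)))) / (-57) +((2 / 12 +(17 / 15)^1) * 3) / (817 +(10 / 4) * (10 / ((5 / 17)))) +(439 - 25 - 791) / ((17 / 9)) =-215.33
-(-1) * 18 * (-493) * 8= -70992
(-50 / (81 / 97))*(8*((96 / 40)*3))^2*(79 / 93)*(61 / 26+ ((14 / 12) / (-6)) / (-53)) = -228678632960 / 576693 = -396534.44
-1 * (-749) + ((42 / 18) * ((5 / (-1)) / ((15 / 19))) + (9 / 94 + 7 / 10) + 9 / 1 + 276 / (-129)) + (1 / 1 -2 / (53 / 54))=3570915127 / 4820085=740.84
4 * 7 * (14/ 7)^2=112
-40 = -40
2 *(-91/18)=-91/9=-10.11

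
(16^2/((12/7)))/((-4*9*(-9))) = 112/243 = 0.46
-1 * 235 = -235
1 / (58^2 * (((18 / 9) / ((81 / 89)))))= 81 / 598792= 0.00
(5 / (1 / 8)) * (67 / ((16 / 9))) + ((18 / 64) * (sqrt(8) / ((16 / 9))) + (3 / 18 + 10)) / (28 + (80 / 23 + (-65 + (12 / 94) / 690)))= 1638479575 / 1087104-437805 * sqrt(2) / 46383104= 1507.18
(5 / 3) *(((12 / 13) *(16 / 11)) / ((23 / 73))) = 23360 / 3289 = 7.10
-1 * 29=-29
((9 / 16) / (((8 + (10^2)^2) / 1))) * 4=1 / 4448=0.00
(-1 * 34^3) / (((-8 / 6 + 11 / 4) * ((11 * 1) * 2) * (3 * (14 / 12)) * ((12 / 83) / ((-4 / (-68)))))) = -11288 / 77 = -146.60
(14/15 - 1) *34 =-34/15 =-2.27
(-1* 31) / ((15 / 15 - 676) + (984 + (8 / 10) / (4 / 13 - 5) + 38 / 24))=-113460 / 1136111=-0.10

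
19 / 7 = 2.71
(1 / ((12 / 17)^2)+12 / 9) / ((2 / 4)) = 481 / 72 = 6.68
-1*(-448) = 448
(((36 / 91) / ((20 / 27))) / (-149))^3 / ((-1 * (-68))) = -14348907 / 21188582704971500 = -0.00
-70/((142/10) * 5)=-70/71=-0.99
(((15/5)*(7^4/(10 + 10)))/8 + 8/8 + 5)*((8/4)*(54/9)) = 24489/40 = 612.22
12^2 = 144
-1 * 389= -389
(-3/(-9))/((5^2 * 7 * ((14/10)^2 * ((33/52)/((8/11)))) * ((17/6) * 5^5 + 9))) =832/6621264111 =0.00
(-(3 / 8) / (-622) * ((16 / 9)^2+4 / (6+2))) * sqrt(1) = 0.00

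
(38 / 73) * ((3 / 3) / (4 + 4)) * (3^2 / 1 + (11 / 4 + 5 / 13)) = 11989 / 15184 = 0.79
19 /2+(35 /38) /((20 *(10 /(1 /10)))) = 144407 /15200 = 9.50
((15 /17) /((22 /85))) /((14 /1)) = 75 /308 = 0.24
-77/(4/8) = -154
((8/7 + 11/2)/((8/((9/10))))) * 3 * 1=2511/1120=2.24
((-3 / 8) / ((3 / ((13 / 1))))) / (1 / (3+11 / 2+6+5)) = -507 / 16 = -31.69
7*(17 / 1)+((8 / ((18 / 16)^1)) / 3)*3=1135 / 9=126.11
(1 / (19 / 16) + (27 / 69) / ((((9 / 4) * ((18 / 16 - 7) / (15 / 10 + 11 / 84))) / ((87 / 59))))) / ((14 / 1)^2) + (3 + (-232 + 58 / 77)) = -1043554742957 / 4572125173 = -228.24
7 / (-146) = -7 / 146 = -0.05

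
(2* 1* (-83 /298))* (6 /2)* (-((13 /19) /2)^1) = 3237 /5662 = 0.57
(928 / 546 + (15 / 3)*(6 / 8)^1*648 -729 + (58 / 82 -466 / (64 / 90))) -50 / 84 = 62531513 / 59696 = 1047.50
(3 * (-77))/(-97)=231/97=2.38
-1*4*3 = -12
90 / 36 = 5 / 2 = 2.50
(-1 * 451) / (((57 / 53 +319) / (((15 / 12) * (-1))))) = 119515 / 67856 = 1.76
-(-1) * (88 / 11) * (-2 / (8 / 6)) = -12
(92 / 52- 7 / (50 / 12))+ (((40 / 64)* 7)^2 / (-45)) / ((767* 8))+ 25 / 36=69238163 / 88358400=0.78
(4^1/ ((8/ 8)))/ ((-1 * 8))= -1/ 2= -0.50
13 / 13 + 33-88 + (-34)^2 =1102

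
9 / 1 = 9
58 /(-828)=-29 /414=-0.07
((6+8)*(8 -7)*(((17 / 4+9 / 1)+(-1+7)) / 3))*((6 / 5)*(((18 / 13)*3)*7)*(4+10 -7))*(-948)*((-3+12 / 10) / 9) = 1352031912 / 325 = 4160098.19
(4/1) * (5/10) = 2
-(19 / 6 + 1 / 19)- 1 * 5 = -937 / 114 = -8.22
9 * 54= 486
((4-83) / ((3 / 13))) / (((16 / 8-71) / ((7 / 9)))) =7189 / 1863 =3.86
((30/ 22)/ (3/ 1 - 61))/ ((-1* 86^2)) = 15/ 4718648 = 0.00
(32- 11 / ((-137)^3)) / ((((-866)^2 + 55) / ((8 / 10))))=329133228 / 9642715174415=0.00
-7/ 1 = -7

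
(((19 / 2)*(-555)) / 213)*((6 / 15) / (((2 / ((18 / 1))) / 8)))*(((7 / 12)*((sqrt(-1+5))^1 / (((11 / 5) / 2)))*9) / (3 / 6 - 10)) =559440 / 781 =716.31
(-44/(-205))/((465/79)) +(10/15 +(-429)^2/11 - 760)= 15971.70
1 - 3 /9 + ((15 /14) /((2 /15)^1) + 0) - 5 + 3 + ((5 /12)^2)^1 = 6931 /1008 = 6.88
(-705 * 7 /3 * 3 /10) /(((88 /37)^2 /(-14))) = 9458421 /7744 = 1221.39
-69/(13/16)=-1104/13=-84.92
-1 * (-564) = 564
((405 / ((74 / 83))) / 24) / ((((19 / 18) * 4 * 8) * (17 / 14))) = 0.46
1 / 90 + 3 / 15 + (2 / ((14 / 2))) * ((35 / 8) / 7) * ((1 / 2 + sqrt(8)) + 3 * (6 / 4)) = 5 * sqrt(2) / 14 + 1391 / 1260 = 1.61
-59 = -59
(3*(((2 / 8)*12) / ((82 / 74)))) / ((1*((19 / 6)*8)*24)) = 333 / 24928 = 0.01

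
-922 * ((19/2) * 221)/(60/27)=-871082.55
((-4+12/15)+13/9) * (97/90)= -7663/4050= -1.89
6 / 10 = 3 / 5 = 0.60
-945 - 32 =-977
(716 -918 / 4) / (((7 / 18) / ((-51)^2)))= 3253851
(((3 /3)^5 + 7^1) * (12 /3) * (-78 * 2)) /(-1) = 4992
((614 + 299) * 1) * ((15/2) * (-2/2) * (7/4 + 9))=-588885/8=-73610.62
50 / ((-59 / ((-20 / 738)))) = 0.02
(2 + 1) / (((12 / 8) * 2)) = 1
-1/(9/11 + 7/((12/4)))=-0.32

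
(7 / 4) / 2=7 / 8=0.88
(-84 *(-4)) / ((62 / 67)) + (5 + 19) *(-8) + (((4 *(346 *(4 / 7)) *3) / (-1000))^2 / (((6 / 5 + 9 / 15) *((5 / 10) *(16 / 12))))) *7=138292176 / 678125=203.93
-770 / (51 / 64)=-49280 / 51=-966.27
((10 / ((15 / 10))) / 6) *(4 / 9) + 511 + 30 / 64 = 1327007 / 2592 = 511.96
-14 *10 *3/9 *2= -280/3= -93.33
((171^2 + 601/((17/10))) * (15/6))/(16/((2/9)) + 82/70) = 88043725/87074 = 1011.14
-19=-19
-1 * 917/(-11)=83.36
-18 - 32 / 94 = -862 / 47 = -18.34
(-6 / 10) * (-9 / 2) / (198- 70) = 27 / 1280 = 0.02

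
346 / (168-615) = -346 / 447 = -0.77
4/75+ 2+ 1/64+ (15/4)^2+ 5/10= 79831/4800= 16.63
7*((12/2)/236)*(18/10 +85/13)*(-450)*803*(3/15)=-82257714/767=-107246.04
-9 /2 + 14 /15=-107 /30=-3.57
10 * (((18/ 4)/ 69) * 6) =3.91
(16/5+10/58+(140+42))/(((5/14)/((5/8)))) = 188153/580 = 324.40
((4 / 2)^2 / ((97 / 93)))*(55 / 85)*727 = 2974884 / 1649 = 1804.05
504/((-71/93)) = -46872/71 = -660.17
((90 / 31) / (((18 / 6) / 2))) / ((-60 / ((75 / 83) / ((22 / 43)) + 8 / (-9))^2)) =-207849889 / 8372367036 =-0.02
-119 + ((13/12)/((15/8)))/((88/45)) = -5223/44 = -118.70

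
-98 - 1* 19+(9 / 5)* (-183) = -2232 / 5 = -446.40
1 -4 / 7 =3 / 7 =0.43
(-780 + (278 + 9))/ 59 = -493/ 59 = -8.36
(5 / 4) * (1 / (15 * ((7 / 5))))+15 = 1265 / 84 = 15.06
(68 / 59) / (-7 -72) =-68 / 4661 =-0.01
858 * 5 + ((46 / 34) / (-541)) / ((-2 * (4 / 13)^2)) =1262568047 / 294304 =4290.01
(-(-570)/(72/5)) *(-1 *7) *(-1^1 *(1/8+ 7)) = 63175/32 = 1974.22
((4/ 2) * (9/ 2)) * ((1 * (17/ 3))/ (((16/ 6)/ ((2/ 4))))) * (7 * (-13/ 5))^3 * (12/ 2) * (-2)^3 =2767112.71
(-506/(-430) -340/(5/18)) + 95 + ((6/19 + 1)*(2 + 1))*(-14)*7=-6187408/4085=-1514.67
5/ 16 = 0.31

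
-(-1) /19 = 1 /19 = 0.05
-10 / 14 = -5 / 7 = -0.71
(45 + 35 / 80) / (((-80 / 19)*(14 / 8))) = -6.17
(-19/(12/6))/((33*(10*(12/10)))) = -19/792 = -0.02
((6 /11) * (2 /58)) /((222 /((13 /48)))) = 13 /566544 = 0.00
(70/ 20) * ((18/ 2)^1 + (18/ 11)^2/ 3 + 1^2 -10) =378/ 121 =3.12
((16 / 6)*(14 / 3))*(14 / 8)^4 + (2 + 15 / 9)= 17335 / 144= 120.38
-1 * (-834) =834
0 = 0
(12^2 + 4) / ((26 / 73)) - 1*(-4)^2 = 5194 / 13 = 399.54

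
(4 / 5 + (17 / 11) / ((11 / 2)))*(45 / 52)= 2943 / 3146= 0.94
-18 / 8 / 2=-9 / 8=-1.12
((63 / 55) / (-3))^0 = 1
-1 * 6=-6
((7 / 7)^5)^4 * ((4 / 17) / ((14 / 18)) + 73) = 8723 / 119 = 73.30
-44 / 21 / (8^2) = -0.03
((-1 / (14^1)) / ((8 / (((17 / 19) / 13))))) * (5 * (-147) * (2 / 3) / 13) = 595 / 25688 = 0.02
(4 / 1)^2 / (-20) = -4 / 5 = -0.80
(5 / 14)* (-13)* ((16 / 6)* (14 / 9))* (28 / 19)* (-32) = 465920 / 513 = 908.23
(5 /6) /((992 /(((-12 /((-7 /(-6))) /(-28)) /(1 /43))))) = 645 /48608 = 0.01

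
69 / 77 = 0.90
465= 465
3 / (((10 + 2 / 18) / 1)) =27 / 91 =0.30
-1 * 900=-900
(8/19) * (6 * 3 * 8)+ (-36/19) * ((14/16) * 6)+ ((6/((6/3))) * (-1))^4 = 2502/19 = 131.68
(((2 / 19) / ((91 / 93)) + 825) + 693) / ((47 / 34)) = 89243472 / 81263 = 1098.21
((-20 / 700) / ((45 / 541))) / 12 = -541 / 18900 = -0.03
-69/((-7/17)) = 1173/7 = 167.57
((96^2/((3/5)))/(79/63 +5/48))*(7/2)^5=8131898880/1369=5940028.40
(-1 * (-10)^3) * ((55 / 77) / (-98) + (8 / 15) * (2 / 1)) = 1090100 / 1029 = 1059.38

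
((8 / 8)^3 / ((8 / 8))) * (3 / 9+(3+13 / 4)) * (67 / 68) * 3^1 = 5293 / 272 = 19.46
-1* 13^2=-169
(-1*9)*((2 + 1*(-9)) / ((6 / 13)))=273 / 2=136.50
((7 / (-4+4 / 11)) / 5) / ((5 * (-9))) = 77 / 9000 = 0.01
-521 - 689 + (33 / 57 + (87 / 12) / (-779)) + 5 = -1204.43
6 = 6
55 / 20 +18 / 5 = 127 / 20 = 6.35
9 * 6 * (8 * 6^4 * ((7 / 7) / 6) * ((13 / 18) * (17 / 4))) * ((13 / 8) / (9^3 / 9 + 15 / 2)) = 310284 / 59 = 5259.05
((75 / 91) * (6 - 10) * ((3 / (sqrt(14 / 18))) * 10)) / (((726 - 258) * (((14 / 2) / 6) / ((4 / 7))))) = -0.12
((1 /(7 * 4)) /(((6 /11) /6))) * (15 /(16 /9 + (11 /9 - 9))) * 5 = -275 /56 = -4.91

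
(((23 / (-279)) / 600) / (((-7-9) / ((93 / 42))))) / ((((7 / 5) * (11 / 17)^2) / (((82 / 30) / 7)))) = 272527 / 21515155200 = 0.00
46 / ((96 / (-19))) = -437 / 48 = -9.10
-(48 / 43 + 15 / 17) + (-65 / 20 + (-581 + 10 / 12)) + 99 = -4266835 / 8772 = -486.42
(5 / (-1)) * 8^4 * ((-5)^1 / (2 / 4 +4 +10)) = 204800 / 29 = 7062.07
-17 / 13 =-1.31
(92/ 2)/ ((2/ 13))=299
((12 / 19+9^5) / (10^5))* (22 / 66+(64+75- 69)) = 78909991 / 1900000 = 41.53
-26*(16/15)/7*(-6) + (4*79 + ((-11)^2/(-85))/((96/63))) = 6451461/19040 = 338.84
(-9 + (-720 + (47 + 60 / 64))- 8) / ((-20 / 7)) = 15435 / 64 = 241.17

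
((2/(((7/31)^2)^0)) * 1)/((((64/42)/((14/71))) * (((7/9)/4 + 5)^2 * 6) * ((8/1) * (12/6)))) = 3969/39724784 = 0.00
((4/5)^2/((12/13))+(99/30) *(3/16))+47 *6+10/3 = 687949/2400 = 286.65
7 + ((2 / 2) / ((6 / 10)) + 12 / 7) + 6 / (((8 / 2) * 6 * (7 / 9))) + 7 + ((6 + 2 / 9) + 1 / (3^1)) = 6113 / 252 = 24.26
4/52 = 1/13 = 0.08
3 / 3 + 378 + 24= 403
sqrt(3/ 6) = sqrt(2)/ 2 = 0.71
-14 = -14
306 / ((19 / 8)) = 2448 / 19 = 128.84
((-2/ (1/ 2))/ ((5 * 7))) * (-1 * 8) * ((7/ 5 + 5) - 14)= -1216/ 175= -6.95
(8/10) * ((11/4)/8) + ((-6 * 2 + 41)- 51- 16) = -1509/40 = -37.72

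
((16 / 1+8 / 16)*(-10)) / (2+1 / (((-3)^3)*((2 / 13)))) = -1782 / 19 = -93.79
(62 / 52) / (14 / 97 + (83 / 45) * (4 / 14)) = 947205 / 533312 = 1.78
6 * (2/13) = 0.92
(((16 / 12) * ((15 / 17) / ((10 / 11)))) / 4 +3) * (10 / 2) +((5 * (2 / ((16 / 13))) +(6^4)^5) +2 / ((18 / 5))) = 4475137930637113589 / 1224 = 3656158440063001.30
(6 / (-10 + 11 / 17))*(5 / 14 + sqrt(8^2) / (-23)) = -51 / 8533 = -0.01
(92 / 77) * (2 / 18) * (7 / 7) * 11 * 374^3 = 4812853408 / 63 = 76394498.54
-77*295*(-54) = 1226610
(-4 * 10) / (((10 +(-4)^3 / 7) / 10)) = -1400 / 3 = -466.67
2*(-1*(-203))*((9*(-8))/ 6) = -4872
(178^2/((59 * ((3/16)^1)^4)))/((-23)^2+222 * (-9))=-2076442624/7020351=-295.77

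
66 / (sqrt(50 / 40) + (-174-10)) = -48576 / 135419-132 * sqrt(5) / 135419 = -0.36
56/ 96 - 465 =-5573/ 12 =-464.42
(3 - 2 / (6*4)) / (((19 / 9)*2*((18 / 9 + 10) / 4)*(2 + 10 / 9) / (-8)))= -45 / 76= -0.59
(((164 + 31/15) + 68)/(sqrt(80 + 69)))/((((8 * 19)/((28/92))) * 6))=24577 * sqrt(149)/46881360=0.01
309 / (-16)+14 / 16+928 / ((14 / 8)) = 57327 / 112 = 511.85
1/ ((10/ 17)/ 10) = 17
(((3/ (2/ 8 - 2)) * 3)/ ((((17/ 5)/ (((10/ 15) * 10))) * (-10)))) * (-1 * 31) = -3720/ 119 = -31.26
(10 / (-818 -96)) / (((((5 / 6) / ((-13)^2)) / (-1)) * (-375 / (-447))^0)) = 1014 / 457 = 2.22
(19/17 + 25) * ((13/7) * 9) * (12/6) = 873.08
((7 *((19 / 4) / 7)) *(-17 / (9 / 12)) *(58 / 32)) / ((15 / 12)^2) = -9367 / 75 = -124.89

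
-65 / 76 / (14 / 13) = -845 / 1064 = -0.79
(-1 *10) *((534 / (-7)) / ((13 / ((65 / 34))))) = 13350 / 119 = 112.18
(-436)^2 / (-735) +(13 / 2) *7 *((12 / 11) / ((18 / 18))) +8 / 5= -335362 / 1617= -207.40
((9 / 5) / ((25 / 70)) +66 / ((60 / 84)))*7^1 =17052 / 25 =682.08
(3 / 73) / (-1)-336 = -24531 / 73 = -336.04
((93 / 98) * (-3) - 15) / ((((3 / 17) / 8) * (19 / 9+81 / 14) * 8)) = -89199 / 6965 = -12.81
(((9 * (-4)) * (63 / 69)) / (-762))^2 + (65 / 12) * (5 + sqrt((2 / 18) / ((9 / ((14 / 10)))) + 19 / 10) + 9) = 13 * sqrt(15530) / 216 + 3882264911 / 51193446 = 83.34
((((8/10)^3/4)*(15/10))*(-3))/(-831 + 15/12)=0.00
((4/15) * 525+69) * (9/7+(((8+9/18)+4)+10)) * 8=278388/7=39769.71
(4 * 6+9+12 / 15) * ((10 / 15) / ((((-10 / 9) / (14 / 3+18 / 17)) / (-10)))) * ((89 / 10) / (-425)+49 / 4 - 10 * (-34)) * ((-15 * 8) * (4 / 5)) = -7091774234688 / 180625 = -39262417.91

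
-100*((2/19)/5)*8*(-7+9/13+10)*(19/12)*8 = -10240/13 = -787.69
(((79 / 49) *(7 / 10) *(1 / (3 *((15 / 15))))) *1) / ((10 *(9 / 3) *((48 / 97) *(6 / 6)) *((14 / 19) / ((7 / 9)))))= 145597 / 5443200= 0.03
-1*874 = -874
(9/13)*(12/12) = 9/13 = 0.69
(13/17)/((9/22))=286/153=1.87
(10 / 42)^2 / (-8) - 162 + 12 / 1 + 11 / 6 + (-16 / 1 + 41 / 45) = -2879953 / 17640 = -163.26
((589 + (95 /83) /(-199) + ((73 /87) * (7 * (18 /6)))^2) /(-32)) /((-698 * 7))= 1784933585 /310264841792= 0.01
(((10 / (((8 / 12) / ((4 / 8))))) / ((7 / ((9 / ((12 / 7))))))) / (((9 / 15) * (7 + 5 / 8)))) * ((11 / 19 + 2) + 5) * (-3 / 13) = -32400 / 15067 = -2.15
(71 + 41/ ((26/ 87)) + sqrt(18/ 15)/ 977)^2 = 5413 * sqrt(30)/ 63505 + 139841214139061/ 3226308020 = 43344.50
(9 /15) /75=1 /125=0.01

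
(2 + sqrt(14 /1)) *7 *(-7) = -49 *sqrt(14) - 98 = -281.34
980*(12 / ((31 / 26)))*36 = 11007360 / 31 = 355076.13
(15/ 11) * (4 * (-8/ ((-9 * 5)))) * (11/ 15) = 32/ 45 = 0.71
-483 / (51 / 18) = -2898 / 17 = -170.47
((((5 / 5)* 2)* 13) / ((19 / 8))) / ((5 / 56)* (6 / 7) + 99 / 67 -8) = -2731456 / 1608293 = -1.70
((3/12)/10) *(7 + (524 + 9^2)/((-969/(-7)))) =5509/19380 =0.28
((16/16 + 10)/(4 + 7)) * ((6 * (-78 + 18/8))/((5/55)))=-9999/2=-4999.50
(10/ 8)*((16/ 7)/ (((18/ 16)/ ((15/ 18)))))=2.12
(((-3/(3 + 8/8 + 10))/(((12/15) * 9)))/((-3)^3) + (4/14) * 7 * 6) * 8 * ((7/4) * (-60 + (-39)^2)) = 26510819/108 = 245470.55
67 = 67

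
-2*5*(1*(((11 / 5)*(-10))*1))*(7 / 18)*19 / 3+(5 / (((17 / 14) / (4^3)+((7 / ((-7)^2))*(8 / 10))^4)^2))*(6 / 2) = 15140181990799028870 / 365077277346123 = 41471.17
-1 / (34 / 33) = -33 / 34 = -0.97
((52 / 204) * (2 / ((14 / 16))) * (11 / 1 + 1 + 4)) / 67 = 3328 / 23919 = 0.14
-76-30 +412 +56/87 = 26678/87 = 306.64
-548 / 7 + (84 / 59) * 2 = -31156 / 413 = -75.44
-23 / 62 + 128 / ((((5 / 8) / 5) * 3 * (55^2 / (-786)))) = -89.06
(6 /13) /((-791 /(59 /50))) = -177 /257075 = -0.00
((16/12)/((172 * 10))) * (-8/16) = -1/2580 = -0.00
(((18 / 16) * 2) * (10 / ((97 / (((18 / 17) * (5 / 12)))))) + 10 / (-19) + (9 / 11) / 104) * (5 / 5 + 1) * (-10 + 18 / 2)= 0.83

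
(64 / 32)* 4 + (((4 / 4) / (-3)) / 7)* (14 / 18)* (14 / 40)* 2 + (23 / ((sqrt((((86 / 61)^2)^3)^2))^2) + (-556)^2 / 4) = 1707857686821811341204427734289 / 22096077445654314246696960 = 77292.35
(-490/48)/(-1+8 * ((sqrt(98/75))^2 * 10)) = -1225/12424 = -0.10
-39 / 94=-0.41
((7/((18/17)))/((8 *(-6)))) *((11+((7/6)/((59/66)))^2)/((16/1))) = -438515/4010112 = -0.11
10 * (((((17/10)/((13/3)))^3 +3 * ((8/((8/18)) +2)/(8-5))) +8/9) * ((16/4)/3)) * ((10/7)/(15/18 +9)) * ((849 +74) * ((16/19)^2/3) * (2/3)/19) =60232335337472/193888737315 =310.65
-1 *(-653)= 653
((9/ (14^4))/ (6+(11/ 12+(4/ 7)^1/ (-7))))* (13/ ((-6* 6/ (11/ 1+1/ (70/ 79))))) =-33111/ 220562720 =-0.00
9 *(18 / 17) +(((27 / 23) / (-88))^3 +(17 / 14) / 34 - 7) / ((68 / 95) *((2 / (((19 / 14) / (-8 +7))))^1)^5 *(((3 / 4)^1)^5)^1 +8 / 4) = 195849976211766221487 / 190173592143728714752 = 1.03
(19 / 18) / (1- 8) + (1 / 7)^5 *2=-45583 / 302526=-0.15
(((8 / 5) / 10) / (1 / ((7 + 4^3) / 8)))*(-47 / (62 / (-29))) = 96773 / 3100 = 31.22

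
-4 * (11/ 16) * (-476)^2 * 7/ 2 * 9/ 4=-9813573/ 2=-4906786.50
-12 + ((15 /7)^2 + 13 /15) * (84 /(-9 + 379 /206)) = -66532 /875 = -76.04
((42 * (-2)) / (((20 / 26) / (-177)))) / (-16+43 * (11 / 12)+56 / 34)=771.17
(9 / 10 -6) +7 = 19 / 10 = 1.90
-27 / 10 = -2.70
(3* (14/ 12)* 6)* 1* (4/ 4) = 21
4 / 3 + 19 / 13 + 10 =499 / 39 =12.79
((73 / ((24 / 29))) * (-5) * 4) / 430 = -2117 / 516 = -4.10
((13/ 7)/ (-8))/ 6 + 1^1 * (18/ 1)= 6035/ 336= 17.96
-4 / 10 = -2 / 5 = -0.40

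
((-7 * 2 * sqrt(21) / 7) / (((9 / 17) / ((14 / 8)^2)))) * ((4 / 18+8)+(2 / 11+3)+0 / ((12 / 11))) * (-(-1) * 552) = -21630511 * sqrt(21) / 297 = -333749.00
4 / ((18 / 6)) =1.33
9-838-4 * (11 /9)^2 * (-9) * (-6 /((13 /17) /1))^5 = -594057922729 /371293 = -1599970.70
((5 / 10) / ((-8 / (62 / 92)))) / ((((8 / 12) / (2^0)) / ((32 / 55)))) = -93 / 2530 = -0.04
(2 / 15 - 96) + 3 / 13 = -95.64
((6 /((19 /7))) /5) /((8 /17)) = 357 /380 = 0.94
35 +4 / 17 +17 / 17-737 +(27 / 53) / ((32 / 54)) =-10089831 / 14416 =-699.91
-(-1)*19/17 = 19/17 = 1.12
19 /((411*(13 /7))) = 133 /5343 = 0.02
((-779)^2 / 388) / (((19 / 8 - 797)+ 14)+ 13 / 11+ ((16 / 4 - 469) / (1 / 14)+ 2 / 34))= -226958534 / 1057777143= -0.21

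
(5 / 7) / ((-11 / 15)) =-75 / 77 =-0.97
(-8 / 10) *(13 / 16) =-13 / 20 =-0.65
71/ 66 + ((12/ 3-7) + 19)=1127/ 66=17.08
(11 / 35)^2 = 0.10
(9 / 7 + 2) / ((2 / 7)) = 23 / 2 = 11.50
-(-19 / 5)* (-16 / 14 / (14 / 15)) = -228 / 49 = -4.65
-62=-62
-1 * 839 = -839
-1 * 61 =-61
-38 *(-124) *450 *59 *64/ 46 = 4003315200/ 23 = 174057182.61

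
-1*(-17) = 17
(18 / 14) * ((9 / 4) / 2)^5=531441 / 229376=2.32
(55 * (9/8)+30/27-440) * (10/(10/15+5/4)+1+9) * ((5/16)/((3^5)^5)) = -23751875/11224879497900864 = -0.00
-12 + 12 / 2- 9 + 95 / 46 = -595 / 46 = -12.93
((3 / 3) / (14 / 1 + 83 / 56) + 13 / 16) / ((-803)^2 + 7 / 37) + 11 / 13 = 3640536632807 / 4302445467840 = 0.85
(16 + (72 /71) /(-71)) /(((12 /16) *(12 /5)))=402920 /45369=8.88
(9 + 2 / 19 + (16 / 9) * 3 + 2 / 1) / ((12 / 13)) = 17.81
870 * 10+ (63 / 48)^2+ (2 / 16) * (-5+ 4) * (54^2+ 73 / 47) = 100311127 / 12032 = 8337.03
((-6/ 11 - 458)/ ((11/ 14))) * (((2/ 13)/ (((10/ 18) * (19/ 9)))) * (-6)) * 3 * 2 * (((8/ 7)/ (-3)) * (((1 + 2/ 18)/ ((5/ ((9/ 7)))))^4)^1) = -193093632/ 27599495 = -7.00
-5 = -5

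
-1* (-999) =999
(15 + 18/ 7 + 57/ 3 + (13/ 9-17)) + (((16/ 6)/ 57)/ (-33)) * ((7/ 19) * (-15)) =584396/ 27797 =21.02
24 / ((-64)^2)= 3 / 512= 0.01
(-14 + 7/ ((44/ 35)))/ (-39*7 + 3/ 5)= 0.03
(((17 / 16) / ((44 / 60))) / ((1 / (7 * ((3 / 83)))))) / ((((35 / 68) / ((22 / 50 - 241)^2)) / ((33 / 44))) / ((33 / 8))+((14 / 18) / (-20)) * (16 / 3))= -15874899378075 / 8981740621856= -1.77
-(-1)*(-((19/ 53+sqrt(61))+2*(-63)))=6659/ 53 -sqrt(61)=117.83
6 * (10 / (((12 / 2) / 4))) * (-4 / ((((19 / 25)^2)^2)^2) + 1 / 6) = -72902516239180 / 50950689123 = -1430.84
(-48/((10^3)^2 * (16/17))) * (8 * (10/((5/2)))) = -51/31250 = -0.00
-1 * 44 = -44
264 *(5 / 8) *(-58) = -9570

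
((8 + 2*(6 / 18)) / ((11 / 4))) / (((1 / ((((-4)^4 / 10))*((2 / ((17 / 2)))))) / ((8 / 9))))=425984 / 25245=16.87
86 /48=43 /24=1.79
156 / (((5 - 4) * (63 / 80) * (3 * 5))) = 832 / 63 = 13.21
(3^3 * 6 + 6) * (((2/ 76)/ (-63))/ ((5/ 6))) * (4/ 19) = -32/ 1805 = -0.02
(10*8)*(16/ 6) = 640/ 3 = 213.33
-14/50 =-7/25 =-0.28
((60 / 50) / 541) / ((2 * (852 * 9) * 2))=1 / 13827960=0.00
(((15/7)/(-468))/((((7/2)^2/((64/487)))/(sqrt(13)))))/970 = -32 *sqrt(13)/631916103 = -0.00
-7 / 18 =-0.39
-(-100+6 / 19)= 99.68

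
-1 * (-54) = 54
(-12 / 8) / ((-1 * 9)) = 1 / 6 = 0.17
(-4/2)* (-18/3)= 12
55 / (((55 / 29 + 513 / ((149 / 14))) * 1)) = 237655 / 216473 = 1.10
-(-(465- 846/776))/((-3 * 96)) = -59999/37248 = -1.61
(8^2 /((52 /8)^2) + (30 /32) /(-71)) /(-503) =-0.00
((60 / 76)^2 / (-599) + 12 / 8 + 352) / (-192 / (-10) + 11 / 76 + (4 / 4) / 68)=12994844455 / 711665311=18.26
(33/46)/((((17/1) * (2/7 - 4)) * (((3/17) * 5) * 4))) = -77/23920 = -0.00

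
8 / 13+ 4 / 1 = 60 / 13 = 4.62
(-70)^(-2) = 1 / 4900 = 0.00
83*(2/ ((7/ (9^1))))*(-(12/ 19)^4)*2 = -61959168/ 912247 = -67.92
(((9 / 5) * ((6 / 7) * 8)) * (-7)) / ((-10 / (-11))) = -2376 / 25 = -95.04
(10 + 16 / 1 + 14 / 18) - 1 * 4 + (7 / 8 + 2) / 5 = 8407 / 360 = 23.35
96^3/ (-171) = -98304/ 19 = -5173.89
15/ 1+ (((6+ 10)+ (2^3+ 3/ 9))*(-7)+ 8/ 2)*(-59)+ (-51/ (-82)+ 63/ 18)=1209433/ 123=9832.79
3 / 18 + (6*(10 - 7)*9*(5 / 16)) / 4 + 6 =1807 / 96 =18.82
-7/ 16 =-0.44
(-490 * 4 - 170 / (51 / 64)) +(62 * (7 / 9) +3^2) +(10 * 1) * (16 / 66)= -209255 / 99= -2113.69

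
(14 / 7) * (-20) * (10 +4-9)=-200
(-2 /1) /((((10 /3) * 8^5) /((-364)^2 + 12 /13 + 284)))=-647307 /266240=-2.43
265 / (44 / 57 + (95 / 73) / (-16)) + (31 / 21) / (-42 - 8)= 18523346713 / 48275850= 383.70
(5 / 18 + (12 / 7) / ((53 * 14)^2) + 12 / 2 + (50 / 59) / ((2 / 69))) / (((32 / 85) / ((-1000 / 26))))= -386110825128125 / 106415212176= -3628.34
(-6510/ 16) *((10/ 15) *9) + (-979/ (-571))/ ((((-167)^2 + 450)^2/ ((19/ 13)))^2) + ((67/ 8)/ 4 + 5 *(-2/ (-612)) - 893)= -59727813121650170171848945367/ 17924761484372084512970592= -3332.14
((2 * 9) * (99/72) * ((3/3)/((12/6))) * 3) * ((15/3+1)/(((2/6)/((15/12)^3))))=334125/256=1305.18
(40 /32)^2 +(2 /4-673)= -10735 /16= -670.94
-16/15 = -1.07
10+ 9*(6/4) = 47/2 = 23.50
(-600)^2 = 360000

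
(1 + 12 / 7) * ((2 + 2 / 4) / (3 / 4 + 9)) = 190 / 273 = 0.70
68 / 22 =34 / 11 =3.09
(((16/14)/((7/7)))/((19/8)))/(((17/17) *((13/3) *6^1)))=32/1729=0.02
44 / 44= 1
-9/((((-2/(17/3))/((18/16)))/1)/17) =7803/16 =487.69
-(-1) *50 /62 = 25 /31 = 0.81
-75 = -75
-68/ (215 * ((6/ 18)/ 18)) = -3672/ 215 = -17.08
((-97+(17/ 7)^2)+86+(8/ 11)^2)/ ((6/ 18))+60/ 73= -5582226/ 432817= -12.90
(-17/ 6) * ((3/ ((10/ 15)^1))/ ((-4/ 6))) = 153/ 8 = 19.12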